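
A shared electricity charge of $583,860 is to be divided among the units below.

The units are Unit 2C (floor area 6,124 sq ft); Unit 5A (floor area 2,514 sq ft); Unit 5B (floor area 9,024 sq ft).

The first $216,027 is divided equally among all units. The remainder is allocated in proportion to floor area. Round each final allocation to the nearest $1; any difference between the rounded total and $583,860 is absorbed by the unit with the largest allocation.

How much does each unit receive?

Unit 2C: $199,549 | Unit 5A: $124,366 | Unit 5B: $259,945

$216,027 shared equally gives $72,009 per unit.
Remainder $367,833 by floor area (total 17,662): Unit 2C 127,539.88 → $127,540; Unit 5A 52,357.16 → $52,357; Unit 5B 187,935.96 → $187,936.
Totals: Unit 2C $72,009 + $127,540 = $199,549; Unit 5A $72,009 + $52,357 = $124,366; Unit 5B $72,009 + $187,936 = $259,945.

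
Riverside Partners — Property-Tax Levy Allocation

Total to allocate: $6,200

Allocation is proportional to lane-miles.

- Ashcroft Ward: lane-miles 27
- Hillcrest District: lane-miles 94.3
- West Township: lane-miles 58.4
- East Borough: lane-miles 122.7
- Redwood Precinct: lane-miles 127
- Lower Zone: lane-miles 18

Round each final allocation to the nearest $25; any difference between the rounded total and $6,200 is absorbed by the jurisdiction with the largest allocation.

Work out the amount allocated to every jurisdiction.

Ashcroft Ward: $375 | Hillcrest District: $1,300 | West Township: $800 | East Borough: $1,700 | Redwood Precinct: $1,775 | Lower Zone: $250

Lane-miles total: 447.4.
Unrounded shares: Ashcroft Ward 27/447.4 × $6,200 = 374.16; Hillcrest District 94.3/447.4 × $6,200 = 1,306.79; West Township 58.4/447.4 × $6,200 = 809.30; East Borough 122.7/447.4 × $6,200 = 1,700.36; Redwood Precinct 127/447.4 × $6,200 = 1,759.95; Lower Zone 18/447.4 × $6,200 = 249.44.
Rounded to nearest $25: Ashcroft Ward $375; Hillcrest District $1,300; West Township $800; East Borough $1,700; Redwood Precinct $1,750; Lower Zone $250. Sum = $6,175.
Difference $6,200 − $6,175 = +$25 applied to largest allocation (Redwood Precinct): Redwood Precinct becomes $1,775.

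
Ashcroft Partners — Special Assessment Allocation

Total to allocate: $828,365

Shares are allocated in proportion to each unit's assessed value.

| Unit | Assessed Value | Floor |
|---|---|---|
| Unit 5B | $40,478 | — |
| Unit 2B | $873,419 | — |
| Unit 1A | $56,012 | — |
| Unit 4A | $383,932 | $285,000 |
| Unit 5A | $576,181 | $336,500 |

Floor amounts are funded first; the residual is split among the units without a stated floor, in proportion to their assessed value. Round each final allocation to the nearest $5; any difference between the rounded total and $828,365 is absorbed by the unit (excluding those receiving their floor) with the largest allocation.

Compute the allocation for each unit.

Fund the minimums — Unit 4A $285,000; Unit 5A $336,500. Remaining pool $206,865.
Remaining pool split over remaining assessed value 969,909: Unit 5B 8,633.27 → $8,635; Unit 2B 186,285.33 → $186,285; Unit 1A 11,946.40 → $11,945.

Unit 5B: $8,635 · Unit 2B: $186,285 · Unit 1A: $11,945 · Unit 4A: $285,000 · Unit 5A: $336,500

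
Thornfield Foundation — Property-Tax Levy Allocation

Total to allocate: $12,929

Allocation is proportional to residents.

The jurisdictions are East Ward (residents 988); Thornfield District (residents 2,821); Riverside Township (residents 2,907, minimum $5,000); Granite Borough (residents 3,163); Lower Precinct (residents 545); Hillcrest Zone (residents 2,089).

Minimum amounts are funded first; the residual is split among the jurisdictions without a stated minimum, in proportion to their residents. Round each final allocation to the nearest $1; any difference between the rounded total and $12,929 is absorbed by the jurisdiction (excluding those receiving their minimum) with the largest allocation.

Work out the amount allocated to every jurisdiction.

East Ward: $816; Thornfield District: $2,329; Riverside Township: $5,000; Granite Borough: $2,610; Lower Precinct: $450; Hillcrest Zone: $1,724

Guaranteed amounts: Riverside Township $5,000. Remaining pool $7,929.
Remaining pool split over remaining residents 9,606: East Ward 815.52 → $816; Thornfield District 2,328.51 → $2,329; Granite Borough 2,610.81 → $2,611; Lower Precinct 449.85 → $450; Hillcrest Zone 1,724.31 → $1,724.
Rounding difference −$1 applied to Granite Borough → $2,610.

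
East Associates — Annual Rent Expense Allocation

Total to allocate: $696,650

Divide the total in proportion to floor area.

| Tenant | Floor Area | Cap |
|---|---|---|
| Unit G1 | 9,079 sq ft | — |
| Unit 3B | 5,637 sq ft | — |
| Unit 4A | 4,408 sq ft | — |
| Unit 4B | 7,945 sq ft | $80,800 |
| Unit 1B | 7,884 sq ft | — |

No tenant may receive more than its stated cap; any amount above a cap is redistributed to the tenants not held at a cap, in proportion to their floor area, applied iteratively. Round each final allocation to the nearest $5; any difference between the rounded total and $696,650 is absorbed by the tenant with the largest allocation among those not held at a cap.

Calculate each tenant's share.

Unit G1: $207,020 | Unit 3B: $128,540 | Unit 4A: $100,515 | Unit 4B: $80,800 | Unit 1B: $179,775

Sum of floor area: 34,953.
Unconstrained shares: Unit G1 180,954.01; Unit 3B 112,351.33; Unit 4A 87,856.07; Unit 4B 158,352.19; Unit 1B 157,136.40.
Capped: Unit 4B ($80,800); balance $615,850 reallocated over remaining floor area 27,008.
Remaining shares: Unit G1 207,023.92 → $207,025; Unit 3B 128,537.71 → $128,540; Unit 4A 100,513.43 → $100,515; Unit 1B 179,774.93 → $179,775.
Rounding difference −$5 applied to Unit G1 → $207,020.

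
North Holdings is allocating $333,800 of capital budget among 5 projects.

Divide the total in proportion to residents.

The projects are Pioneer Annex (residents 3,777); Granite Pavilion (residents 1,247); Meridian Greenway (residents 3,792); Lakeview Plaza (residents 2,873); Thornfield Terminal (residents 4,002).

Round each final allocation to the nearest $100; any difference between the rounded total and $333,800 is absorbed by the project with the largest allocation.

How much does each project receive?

Pioneer Annex: $80,300 · Granite Pavilion: $26,500 · Meridian Greenway: $80,700 · Lakeview Plaza: $61,100 · Thornfield Terminal: $85,200

Combined residents = 15,691.
Unrounded shares: Pioneer Annex 3,777/15,691 × $333,800 = 80,349.41; Granite Pavilion 1,247/15,691 × $333,800 = 26,527.86; Meridian Greenway 3,792/15,691 × $333,800 = 80,668.51; Lakeview Plaza 2,873/15,691 × $333,800 = 61,118.31; Thornfield Terminal 4,002/15,691 × $333,800 = 85,135.91.
At nearest $100: Pioneer Annex $80,300; Granite Pavilion $26,500; Meridian Greenway $80,700; Lakeview Plaza $61,100; Thornfield Terminal $85,100. Sum = $333,700.
Difference $333,800 − $333,700 = +$100 applied to largest allocation (Thornfield Terminal): Thornfield Terminal becomes $85,200.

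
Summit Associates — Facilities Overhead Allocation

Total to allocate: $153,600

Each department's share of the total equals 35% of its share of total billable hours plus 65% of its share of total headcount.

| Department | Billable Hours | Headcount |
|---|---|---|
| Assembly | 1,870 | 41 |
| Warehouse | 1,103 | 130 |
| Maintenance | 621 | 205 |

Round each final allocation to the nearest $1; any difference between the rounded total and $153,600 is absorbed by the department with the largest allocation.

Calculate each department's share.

Assembly: $38,859; Warehouse: $51,018; Maintenance: $63,723

Totals — billable hours 3,594, headcount 376.
Blended shares (35% billable hours + 65% headcount): Assembly 0.2530; Warehouse 0.3321; Maintenance 0.4149.
Unrounded shares: Assembly 38,858.76; Warehouse 51,018.11; Maintenance 63,723.12.
Rounded to nearest $1: Assembly $38,859; Warehouse $51,018; Maintenance $63,723. Sum = $153,600.
Sum already equals the total — no adjustment.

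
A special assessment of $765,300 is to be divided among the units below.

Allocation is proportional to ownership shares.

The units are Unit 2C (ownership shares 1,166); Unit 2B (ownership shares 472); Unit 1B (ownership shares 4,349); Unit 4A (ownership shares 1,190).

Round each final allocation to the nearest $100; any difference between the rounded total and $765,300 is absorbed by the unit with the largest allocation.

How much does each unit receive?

Ownership shares total: 7,177.
Proportional shares: Unit 2C 1,166/7,177 × $765,300 = 124,333.26; Unit 2B 472/7,177 × $765,300 = 50,330.44; Unit 1B 4,349/7,177 × $765,300 = 463,743.86; Unit 4A 1,190/7,177 × $765,300 = 126,892.43.
After rounding ($100): Unit 2C $124,300; Unit 2B $50,300; Unit 1B $463,700; Unit 4A $126,900. Sum = $765,200.
Difference $765,300 − $765,200 = +$100 applied to largest allocation (Unit 1B): Unit 1B becomes $463,800.

Unit 2C: $124,300; Unit 2B: $50,300; Unit 1B: $463,800; Unit 4A: $126,900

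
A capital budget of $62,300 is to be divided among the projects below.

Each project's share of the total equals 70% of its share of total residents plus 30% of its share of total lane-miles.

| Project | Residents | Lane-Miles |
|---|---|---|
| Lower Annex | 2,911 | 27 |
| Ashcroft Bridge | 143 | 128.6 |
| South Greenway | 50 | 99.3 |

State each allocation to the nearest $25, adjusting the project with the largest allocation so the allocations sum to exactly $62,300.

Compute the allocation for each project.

Totals — residents 3,104, lane-miles 254.9.
Composite weights (70% residents + 30% lane-miles): Lower Annex 0.6883; Ashcroft Bridge 0.1836; South Greenway 0.1281.
Unrounded shares: Lower Annex 42,878.14; Ashcroft Bridge 11,438.42; South Greenway 7,983.44.
At nearest $25: Lower Annex $42,875; Ashcroft Bridge $11,450; South Greenway $7,975. Sum = $62,300.
Rounded total matches; no reconciliation needed.

Lower Annex: $42,875 · Ashcroft Bridge: $11,450 · South Greenway: $7,975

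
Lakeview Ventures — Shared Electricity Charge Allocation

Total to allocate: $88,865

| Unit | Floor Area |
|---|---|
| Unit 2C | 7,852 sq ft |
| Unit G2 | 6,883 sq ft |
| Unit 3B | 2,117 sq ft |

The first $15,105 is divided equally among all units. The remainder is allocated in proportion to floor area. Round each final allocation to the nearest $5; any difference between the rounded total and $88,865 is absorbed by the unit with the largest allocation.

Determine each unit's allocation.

Unit 2C: $39,405 · Unit G2: $35,160 · Unit 3B: $14,300

First tranche $15,105 split equally: $5,035 each.
Remainder $73,760 by floor area (total 16,852): Unit 2C 34,367.64 → $34,370; Unit G2 30,126.40 → $30,125; Unit 3B 9,265.96 → $9,265.
Totals: Unit 2C $5,035 + $34,370 = $39,405; Unit G2 $5,035 + $30,125 = $35,160; Unit 3B $5,035 + $9,265 = $14,300.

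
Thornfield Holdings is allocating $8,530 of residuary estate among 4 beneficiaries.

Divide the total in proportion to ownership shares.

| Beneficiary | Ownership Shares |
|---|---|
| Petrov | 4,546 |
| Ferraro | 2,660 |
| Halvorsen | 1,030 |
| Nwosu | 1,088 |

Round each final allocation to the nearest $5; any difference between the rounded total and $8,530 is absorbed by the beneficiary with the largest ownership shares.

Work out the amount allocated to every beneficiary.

Combined ownership shares = 4,546 + 2,660 + 1,030 + 1,088 = 9,324.
Proportional shares: Petrov 4,158.88; Ferraro 2,433.48; Halvorsen 942.29; Nwosu 995.35.
After rounding ($5): Petrov $4,160; Ferraro $2,435; Halvorsen $940; Nwosu $995. Sum = $8,530.
No rounding difference to absorb.

Petrov: $4,160; Ferraro: $2,435; Halvorsen: $940; Nwosu: $995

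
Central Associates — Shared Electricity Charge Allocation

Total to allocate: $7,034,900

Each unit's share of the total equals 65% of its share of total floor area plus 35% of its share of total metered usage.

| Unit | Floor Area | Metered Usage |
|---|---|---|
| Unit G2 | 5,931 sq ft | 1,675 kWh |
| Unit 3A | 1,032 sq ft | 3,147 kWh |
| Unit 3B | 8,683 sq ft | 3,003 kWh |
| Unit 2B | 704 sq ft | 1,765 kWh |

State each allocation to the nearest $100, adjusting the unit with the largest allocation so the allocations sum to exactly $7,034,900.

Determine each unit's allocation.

Floor area total 16,350; metered usage total 9,590.
Composite weights (65% floor area + 35% metered usage): Unit G2 0.2969; Unit 3A 0.1559; Unit 3B 0.4548; Unit 2B 0.0924.
Pro-rata amounts: Unit G2 2,088,805.16; Unit 3A 1,096,611.03; Unit 3B 3,199,432.13; Unit 2B 650,051.68.
Rounded to nearest $100: Unit G2 $2,088,800; Unit 3A $1,096,600; Unit 3B $3,199,400; Unit 2B $650,100. Sum = $7,034,900.
Rounded total matches; no reconciliation needed.

Unit G2: $2,088,800 · Unit 3A: $1,096,600 · Unit 3B: $3,199,400 · Unit 2B: $650,100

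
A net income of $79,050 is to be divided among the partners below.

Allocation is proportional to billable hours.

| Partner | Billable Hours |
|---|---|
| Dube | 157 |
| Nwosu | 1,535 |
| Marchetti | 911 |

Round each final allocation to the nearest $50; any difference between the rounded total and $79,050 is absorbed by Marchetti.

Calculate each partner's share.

Dube: $4,750 | Nwosu: $46,600 | Marchetti: $27,700

Billable hours total: 2,603.
Pro-rata amounts: Dube 157/2,603 × $79,050 = 4,767.90; Nwosu 1,535/2,603 × $79,050 = 46,616.12; Marchetti 911/2,603 × $79,050 = 27,665.98.
Rounded to nearest $50: Dube $4,750; Nwosu $46,600; Marchetti $27,650. Sum = $79,000.
Difference $79,050 − $79,000 = +$50 applied to Marchetti: Marchetti becomes $27,700.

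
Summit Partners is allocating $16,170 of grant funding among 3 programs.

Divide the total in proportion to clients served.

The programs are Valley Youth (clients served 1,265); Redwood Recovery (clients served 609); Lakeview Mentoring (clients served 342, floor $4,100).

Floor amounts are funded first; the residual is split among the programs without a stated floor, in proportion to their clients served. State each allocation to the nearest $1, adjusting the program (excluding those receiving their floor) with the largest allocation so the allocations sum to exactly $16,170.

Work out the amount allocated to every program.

Fund the minimums — Lakeview Mentoring $4,100. Balance $12,070.
Balance split over remaining clients served 1,874: Valley Youth 8,147.57 → $8,148; Redwood Recovery 3,922.43 → $3,922.

Valley Youth: $8,148 · Redwood Recovery: $3,922 · Lakeview Mentoring: $4,100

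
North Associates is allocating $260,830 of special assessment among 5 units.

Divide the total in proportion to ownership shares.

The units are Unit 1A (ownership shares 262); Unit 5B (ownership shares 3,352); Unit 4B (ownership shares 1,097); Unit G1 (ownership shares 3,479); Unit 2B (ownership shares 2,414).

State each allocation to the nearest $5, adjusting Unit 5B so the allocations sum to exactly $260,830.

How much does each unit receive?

Unit 1A: $6,445; Unit 5B: $82,445; Unit 4B: $26,985; Unit G1: $85,575; Unit 2B: $59,380

Ownership shares total: 10,604.
Pro-rata amounts: Unit 1A 262/10,604 × $260,830 = 6,444.50; Unit 5B 3,352/10,604 × $260,830 = 82,450.22; Unit 4B 1,097/10,604 × $260,830 = 26,983.26; Unit G1 3,479/10,604 × $260,830 = 85,574.08; Unit 2B 2,414/10,604 × $260,830 = 59,377.93.
At nearest $5: Unit 1A $6,445; Unit 5B $82,450; Unit 4B $26,985; Unit G1 $85,575; Unit 2B $59,380. Sum = $260,835.
Difference $260,830 − $260,835 = −$5 applied to Unit 5B: Unit 5B becomes $82,445.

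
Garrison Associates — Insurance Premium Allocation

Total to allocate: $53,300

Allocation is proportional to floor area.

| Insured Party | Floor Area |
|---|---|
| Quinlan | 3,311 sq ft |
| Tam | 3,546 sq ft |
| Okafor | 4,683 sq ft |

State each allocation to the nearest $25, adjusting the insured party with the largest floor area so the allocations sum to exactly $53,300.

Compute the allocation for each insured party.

Sum of floor area: 3,311 + 3,546 + 4,683 = 11,540.
Unrounded shares: Quinlan 15,292.57; Tam 16,377.97; Okafor 21,629.45.
After rounding ($25): Quinlan $15,300; Tam $16,375; Okafor $21,625. Sum = $53,300.
Rounded total matches; no reconciliation needed.

Quinlan: $15,300 | Tam: $16,375 | Okafor: $21,625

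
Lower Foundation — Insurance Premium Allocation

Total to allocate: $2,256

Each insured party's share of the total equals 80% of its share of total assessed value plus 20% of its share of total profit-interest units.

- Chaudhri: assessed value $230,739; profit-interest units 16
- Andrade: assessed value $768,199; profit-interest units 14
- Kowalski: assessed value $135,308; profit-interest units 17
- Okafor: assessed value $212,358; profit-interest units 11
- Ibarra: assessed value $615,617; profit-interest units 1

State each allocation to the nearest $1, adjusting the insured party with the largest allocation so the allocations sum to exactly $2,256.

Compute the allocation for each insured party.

Totals — assessed value 1,962,221, profit-interest units 59.
Blended shares (80% assessed value + 20% profit-interest units): Chaudhri 0.1483; Andrade 0.3607; Kowalski 0.1128; Okafor 0.1239; Ibarra 0.2544.
Pro-rata amounts: Chaudhri 334.59; Andrade 813.63; Kowalski 254.46; Okafor 279.44; Ibarra 573.88.
Rounded to nearest $1: Chaudhri $335; Andrade $814; Kowalski $254; Okafor $279; Ibarra $574. Sum = $2,256.
Rounded total matches; no reconciliation needed.

Chaudhri: $335; Andrade: $814; Kowalski: $254; Okafor: $279; Ibarra: $574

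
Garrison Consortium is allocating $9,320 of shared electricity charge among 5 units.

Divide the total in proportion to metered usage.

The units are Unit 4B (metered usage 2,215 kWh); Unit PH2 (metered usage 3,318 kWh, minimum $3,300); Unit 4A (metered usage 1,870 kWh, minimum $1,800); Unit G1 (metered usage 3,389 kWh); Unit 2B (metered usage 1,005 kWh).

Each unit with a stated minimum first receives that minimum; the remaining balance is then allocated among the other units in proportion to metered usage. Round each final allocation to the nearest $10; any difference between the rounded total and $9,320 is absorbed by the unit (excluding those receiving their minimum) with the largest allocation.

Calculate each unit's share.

Guaranteed amounts: Unit PH2 $3,300; Unit 4A $1,800. Residual $4,220.
Residual split over remaining metered usage 6,609: Unit 4B 1,414.33 → $1,410; Unit G1 2,163.96 → $2,160; Unit 2B 641.72 → $640.
Rounding difference +$10 applied to Unit G1 → $2,170.

Unit 4B: $1,410; Unit PH2: $3,300; Unit 4A: $1,800; Unit G1: $2,170; Unit 2B: $640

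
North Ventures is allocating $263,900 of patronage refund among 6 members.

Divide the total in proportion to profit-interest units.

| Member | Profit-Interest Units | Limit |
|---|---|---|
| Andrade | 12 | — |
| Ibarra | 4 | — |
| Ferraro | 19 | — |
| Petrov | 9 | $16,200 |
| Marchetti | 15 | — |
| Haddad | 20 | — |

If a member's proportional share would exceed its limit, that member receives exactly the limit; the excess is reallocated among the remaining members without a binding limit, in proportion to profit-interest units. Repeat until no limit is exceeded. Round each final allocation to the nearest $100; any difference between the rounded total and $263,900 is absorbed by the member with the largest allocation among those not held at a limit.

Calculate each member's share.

Combined profit-interest units = 79.
Unconstrained shares: Andrade 40,086.08; Ibarra 13,362.03; Ferraro 63,469.62; Petrov 30,064.56; Marchetti 50,107.59; Haddad 66,810.13.
Capped: Petrov ($16,200); remaining pool $247,700 reallocated over remaining profit-interest units 70.
Remaining shares: Andrade 42,462.86 → $42,500; Ibarra 14,154.29 → $14,200; Ferraro 67,232.86 → $67,200; Marchetti 53,078.57 → $53,100; Haddad 70,771.43 → $70,800.
Rounding difference −$100 applied to Haddad → $70,700.

Andrade: $42,500; Ibarra: $14,200; Ferraro: $67,200; Petrov: $16,200; Marchetti: $53,100; Haddad: $70,700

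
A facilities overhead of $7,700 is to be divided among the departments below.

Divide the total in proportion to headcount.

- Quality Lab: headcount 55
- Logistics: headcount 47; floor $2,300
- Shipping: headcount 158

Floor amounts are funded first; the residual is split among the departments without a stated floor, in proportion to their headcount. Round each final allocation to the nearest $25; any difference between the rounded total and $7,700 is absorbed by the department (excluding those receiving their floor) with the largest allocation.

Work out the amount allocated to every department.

Fund the minimums — Logistics $2,300. Remaining pool $5,400.
Remaining pool split over remaining headcount 213: Quality Lab 1,394.37 → $1,400; Shipping 4,005.63 → $4,000.

Quality Lab: $1,400 | Logistics: $2,300 | Shipping: $4,000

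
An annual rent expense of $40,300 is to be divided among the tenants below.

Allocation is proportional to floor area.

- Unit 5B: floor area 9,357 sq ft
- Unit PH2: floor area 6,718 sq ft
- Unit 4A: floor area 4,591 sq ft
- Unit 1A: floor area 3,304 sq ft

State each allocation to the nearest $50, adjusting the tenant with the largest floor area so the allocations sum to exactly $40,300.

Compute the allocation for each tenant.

Combined floor area = 9,357 + 6,718 + 4,591 + 3,304 = 23,970.
Pro-rata amounts: Unit 5B 15,731.63; Unit PH2 11,294.76; Unit 4A 7,718.70; Unit 1A 5,554.91.
At nearest $50: Unit 5B $15,750; Unit PH2 $11,300; Unit 4A $7,700; Unit 1A $5,550. Sum = $40,300.
Sum already equals the total — no adjustment.

Unit 5B: $15,750 | Unit PH2: $11,300 | Unit 4A: $7,700 | Unit 1A: $5,550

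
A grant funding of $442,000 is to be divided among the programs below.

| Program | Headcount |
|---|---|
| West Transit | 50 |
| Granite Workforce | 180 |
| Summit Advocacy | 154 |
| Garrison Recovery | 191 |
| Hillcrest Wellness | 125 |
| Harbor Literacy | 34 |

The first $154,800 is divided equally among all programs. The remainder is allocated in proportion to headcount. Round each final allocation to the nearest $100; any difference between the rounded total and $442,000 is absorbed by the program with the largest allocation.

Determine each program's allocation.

Equal tier: $154,800 ÷ 6 = $25,800 apiece.
Remainder $287,200 by headcount (total 734): West Transit 19,564.03 → $19,600; Granite Workforce 70,430.52 → $70,400; Summit Advocacy 60,257.22 → $60,300; Garrison Recovery 74,734.60 → $74,700; Hillcrest Wellness 48,910.08 → $48,900; Harbor Literacy 13,303.54 → $13,300.
Totals: West Transit $25,800 + $19,600 = $45,400; Granite Workforce $25,800 + $70,400 = $96,200; Summit Advocacy $25,800 + $60,300 = $86,100; Garrison Recovery $25,800 + $74,700 = $100,500; Hillcrest Wellness $25,800 + $48,900 = $74,700; Harbor Literacy $25,800 + $13,300 = $39,100.

West Transit: $45,400 · Granite Workforce: $96,200 · Summit Advocacy: $86,100 · Garrison Recovery: $100,500 · Hillcrest Wellness: $74,700 · Harbor Literacy: $39,100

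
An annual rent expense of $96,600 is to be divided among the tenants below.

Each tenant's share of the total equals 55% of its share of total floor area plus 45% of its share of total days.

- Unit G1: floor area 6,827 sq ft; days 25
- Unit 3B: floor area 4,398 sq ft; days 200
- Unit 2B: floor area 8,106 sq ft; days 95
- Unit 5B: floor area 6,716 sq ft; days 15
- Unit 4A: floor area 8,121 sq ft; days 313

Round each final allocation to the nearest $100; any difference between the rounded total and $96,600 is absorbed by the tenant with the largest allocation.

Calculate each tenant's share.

Unit G1: $12,300 | Unit 3B: $20,300 | Unit 2B: $19,000 | Unit 5B: $11,400 | Unit 4A: $33,600

Totals — floor area 34,168, days 648.
Combined weights (55% floor area + 45% days): Unit G1 0.1273; Unit 3B 0.2097; Unit 2B 0.1965; Unit 5B 0.1185; Unit 4A 0.3481.
Unrounded shares: Unit G1 12,292.82; Unit 3B 20,255.40; Unit 2B 18,977.45; Unit 5B 11,449.39; Unit 4A 33,624.94.
Rounded to nearest $100: Unit G1 $12,300; Unit 3B $20,300; Unit 2B $19,000; Unit 5B $11,400; Unit 4A $33,600. Sum = $96,600.
Sum already equals the total — no adjustment.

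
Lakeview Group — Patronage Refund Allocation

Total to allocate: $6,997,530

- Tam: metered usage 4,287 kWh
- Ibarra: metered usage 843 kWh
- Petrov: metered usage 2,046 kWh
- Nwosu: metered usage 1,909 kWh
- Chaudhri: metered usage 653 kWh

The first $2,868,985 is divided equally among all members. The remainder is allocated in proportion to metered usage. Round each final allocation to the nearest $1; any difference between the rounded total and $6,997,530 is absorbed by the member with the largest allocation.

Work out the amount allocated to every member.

Tam: $2,391,324 · Ibarra: $931,197 · Petrov: $1,441,224 · Nwosu: $1,383,141 · Chaudhri: $850,644

Equal tier: $2,868,985 ÷ 5 = $573,797 apiece.
Remainder $4,128,545 by metered usage (total 9,738): Tam 1,817,526.43 → $1,817,526; Ibarra 357,400.23 → $357,400; Petrov 867,426.89 → $867,427; Nwosu 809,344.05 → $809,344; Chaudhri 276,847.39 → $276,847.
Rounding difference +$1 on remainder applied to Tam.
Totals: Tam $573,797 + $1,817,527 = $2,391,324; Ibarra $573,797 + $357,400 = $931,197; Petrov $573,797 + $867,427 = $1,441,224; Nwosu $573,797 + $809,344 = $1,383,141; Chaudhri $573,797 + $276,847 = $850,644.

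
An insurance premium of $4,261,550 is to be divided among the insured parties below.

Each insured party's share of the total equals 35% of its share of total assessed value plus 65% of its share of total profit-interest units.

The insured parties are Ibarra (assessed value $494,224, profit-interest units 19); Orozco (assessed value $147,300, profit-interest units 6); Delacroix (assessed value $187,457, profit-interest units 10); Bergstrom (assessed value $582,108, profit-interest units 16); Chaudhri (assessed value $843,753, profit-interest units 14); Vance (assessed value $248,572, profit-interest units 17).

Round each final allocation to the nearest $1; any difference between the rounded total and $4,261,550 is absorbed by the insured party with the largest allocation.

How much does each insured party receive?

Ibarra: $936,291 · Orozco: $290,445 · Delacroix: $449,493 · Bergstrom: $887,311 · Chaudhri: $975,640 · Vance: $722,370

Totals — assessed value 2,503,414, profit-interest units 82.
Composite weights (35% assessed value + 65% profit-interest units): Ibarra 0.2197; Orozco 0.0682; Delacroix 0.1055; Bergstrom 0.2082; Chaudhri 0.2289; Vance 0.1695.
Raw shares: Ibarra 936,291.33; Orozco 290,445.31; Delacroix 449,493.31; Bergstrom 887,311.18; Chaudhri 975,638.99; Vance 722,369.88.
At nearest $1: Ibarra $936,291; Orozco $290,445; Delacroix $449,493; Bergstrom $887,311; Chaudhri $975,639; Vance $722,370. Sum = $4,261,549.
Difference $4,261,550 − $4,261,549 = +$1 applied to largest allocation (Chaudhri): Chaudhri becomes $975,640.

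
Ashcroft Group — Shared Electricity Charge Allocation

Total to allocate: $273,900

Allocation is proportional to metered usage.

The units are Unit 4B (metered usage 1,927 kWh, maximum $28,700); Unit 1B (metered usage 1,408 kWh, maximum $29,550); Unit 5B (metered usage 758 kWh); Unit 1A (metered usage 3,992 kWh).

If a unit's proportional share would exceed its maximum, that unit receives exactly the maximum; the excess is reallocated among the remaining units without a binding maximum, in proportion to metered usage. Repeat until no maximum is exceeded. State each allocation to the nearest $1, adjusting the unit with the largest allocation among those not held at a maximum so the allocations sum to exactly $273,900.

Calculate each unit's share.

Metered usage total: 8,085.
Pro-rata shares before constraints: Unit 4B 65,282.04; Unit 1B 47,699.59; Unit 5B 25,679.18; Unit 1A 135,239.18.
Cap binds for Unit 4B ($28,700), Unit 1B ($29,550); residual $215,650 reallocated over remaining metered usage 4,750.
Shares after redistribution: Unit 5B 34,413.20 → $34,413; Unit 1A 181,236.80 → $181,237.

Unit 4B: $28,700 | Unit 1B: $29,550 | Unit 5B: $34,413 | Unit 1A: $181,237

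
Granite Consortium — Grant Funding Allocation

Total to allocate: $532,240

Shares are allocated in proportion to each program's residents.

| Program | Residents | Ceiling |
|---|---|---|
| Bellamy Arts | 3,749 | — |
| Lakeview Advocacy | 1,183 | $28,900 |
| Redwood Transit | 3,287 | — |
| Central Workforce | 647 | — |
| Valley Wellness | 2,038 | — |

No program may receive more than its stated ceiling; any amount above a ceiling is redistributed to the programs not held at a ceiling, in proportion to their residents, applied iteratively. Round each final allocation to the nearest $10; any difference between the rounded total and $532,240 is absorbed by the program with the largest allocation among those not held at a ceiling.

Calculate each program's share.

Bellamy Arts: $194,120; Lakeview Advocacy: $28,900; Redwood Transit: $170,200; Central Workforce: $33,500; Valley Wellness: $105,520

Sum of residents: 10,904.
Unconstrained shares: Bellamy Arts 182,994.11; Lakeview Advocacy 57,743.94; Redwood Transit 160,443.22; Central Workforce 31,581.01; Valley Wellness 99,477.73.
Held at cap: Lakeview Advocacy ($28,900); remaining pool $503,340 reallocated over remaining residents 9,721.
Remaining shares: Bellamy Arts 194,118.06 → $194,120; Redwood Transit 170,196.34 → $170,200; Central Workforce 33,500.77 → $33,500; Valley Wellness 105,524.83 → $105,520.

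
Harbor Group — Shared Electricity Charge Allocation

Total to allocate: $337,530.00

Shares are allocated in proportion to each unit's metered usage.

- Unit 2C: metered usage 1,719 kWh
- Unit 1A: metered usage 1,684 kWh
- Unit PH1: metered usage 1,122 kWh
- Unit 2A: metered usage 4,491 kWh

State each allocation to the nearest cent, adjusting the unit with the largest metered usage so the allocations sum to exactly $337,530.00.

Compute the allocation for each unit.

Unit 2C: $64,353.82 | Unit 1A: $63,043.54 | Unit PH1: $42,004.07 | Unit 2A: $168,128.57

Metered usage total: 1,719 + 1,684 + 1,122 + 4,491 = 9,016.
Pro-rata amounts: Unit 2C 64,353.8232; Unit 1A 63,043.5359; Unit PH1 42,004.0661; Unit 2A 168,128.5748.
After rounding (cent): Unit 2C $64,353.82; Unit 1A $63,043.54; Unit PH1 $42,004.07; Unit 2A $168,128.57. Sum = $337,530.00.
No rounding difference to absorb.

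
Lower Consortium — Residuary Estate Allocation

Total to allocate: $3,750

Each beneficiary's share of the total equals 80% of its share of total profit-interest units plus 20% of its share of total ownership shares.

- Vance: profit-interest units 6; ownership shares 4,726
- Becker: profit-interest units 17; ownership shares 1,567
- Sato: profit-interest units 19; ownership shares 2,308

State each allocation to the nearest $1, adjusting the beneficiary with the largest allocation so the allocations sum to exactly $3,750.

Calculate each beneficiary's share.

Profit-interest units total 42; ownership shares total 8,601.
Composite weights (80% profit-interest units + 20% ownership shares): Vance 0.2242; Becker 0.3602; Sato 0.4156.
Pro-rata amounts: Vance 840.67; Becker 1,350.93; Sato 1,558.40.
Rounded to nearest $1: Vance $841; Becker $1,351; Sato $1,558. Sum = $3,750.
No rounding difference to absorb.

Vance: $841; Becker: $1,351; Sato: $1,558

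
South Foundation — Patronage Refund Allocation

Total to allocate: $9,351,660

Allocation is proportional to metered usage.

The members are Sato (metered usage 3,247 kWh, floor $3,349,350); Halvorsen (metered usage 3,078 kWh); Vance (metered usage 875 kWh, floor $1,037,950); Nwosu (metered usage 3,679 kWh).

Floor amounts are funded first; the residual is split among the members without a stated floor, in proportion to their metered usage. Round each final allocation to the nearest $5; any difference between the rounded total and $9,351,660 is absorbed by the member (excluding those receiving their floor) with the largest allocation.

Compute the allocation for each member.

Sato: $3,349,350 · Halvorsen: $2,261,405 · Vance: $1,037,950 · Nwosu: $2,702,955

Minimums first: Sato $3,349,350; Vance $1,037,950. Residual $4,964,360.
Residual split over remaining metered usage 6,757: Halvorsen 2,261,403.00 → $2,261,405; Nwosu 2,702,957.00 → $2,702,955.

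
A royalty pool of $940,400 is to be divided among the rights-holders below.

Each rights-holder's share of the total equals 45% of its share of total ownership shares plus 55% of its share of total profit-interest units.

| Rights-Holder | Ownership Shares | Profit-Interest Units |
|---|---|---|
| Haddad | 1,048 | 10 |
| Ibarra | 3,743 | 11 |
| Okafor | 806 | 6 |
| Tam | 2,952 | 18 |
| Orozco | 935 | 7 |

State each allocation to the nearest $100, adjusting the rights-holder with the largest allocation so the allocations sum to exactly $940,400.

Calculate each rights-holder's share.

Ownership shares total 9,484; profit-interest units total 52.
Combined weights (45% ownership shares + 55% profit-interest units): Haddad 0.1555; Ibarra 0.2939; Okafor 0.1017; Tam 0.3305; Orozco 0.1184.
Proportional shares: Haddad 146,227.58; Ibarra 276,426.13; Okafor 95,643.28; Tam 310,757.15; Orozco 111,345.86.
Rounded to nearest $100: Haddad $146,200; Ibarra $276,400; Okafor $95,600; Tam $310,800; Orozco $111,300. Sum = $940,300.
Difference $940,400 − $940,300 = +$100 applied to largest allocation (Tam): Tam becomes $310,900.

Haddad: $146,200 | Ibarra: $276,400 | Okafor: $95,600 | Tam: $310,900 | Orozco: $111,300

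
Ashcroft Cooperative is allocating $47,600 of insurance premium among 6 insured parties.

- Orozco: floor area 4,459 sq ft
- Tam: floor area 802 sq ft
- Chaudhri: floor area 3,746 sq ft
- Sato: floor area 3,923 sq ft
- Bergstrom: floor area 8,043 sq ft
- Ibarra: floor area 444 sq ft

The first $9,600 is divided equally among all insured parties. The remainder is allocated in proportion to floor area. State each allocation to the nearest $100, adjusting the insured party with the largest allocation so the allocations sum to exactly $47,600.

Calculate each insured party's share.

Orozco: $9,500; Tam: $3,000; Chaudhri: $8,200; Sato: $8,600; Bergstrom: $15,900; Ibarra: $2,400

Equal tier: $9,600 ÷ 6 = $1,600 apiece.
Remainder $38,000 by floor area (total 21,417): Orozco 7,911.57 → $7,900; Tam 1,422.98 → $1,400; Chaudhri 6,646.50 → $6,600; Sato 6,960.55 → $7,000; Bergstrom 14,270.63 → $14,300; Ibarra 787.79 → $800.
Totals: Orozco $1,600 + $7,900 = $9,500; Tam $1,600 + $1,400 = $3,000; Chaudhri $1,600 + $6,600 = $8,200; Sato $1,600 + $7,000 = $8,600; Bergstrom $1,600 + $14,300 = $15,900; Ibarra $1,600 + $800 = $2,400.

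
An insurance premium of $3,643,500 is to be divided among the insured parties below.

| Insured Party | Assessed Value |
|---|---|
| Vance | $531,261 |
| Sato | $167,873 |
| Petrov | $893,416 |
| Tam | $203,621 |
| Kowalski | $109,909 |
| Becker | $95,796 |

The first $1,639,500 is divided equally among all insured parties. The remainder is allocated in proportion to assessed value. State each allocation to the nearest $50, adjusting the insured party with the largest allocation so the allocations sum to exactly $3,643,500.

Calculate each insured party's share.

First tranche $1,639,500 split equally: $273,250 each.
Remainder $2,004,000 by assessed value (total 2,001,876): Vance 531,824.67 → $531,800; Sato 168,051.11 → $168,050; Petrov 894,363.92 → $894,350; Tam 203,837.04 → $203,850; Kowalski 110,025.61 → $110,050; Becker 95,897.64 → $95,900.
Totals: Vance $273,250 + $531,800 = $805,050; Sato $273,250 + $168,050 = $441,300; Petrov $273,250 + $894,350 = $1,167,600; Tam $273,250 + $203,850 = $477,100; Kowalski $273,250 + $110,050 = $383,300; Becker $273,250 + $95,900 = $369,150.

Vance: $805,050 · Sato: $441,300 · Petrov: $1,167,600 · Tam: $477,100 · Kowalski: $383,300 · Becker: $369,150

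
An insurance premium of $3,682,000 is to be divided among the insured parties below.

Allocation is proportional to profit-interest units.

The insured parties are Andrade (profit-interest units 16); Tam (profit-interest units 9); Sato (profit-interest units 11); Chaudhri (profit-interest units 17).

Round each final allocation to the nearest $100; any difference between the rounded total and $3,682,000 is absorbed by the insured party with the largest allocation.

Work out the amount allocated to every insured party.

Andrade: $1,111,500 | Tam: $625,200 | Sato: $764,200 | Chaudhri: $1,181,100

Combined profit-interest units = 53.
Pro-rata amounts: Andrade 16/53 × $3,682,000 = 1,111,547.17; Tam 9/53 × $3,682,000 = 625,245.28; Sato 11/53 × $3,682,000 = 764,188.68; Chaudhri 17/53 × $3,682,000 = 1,181,018.87.
Rounded to nearest $100: Andrade $1,111,500; Tam $625,200; Sato $764,200; Chaudhri $1,181,000. Sum = $3,681,900.
Difference $3,682,000 − $3,681,900 = +$100 applied to largest allocation (Chaudhri): Chaudhri becomes $1,181,100.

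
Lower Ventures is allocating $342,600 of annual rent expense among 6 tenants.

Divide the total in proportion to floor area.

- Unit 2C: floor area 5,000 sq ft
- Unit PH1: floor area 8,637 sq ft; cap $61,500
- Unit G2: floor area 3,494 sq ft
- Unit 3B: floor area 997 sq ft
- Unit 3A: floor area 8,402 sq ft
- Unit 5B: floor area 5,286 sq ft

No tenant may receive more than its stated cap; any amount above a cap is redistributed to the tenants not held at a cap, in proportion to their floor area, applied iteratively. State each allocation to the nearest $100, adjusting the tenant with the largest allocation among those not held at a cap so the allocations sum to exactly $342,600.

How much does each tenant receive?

Combined floor area = 31,816.
Pro-rata shares before constraints: Unit 2C 53,840.83; Unit PH1 93,004.66; Unit G2 37,623.98; Unit 3B 10,735.86; Unit 3A 90,474.14; Unit 5B 56,920.53.
Cap binds for Unit PH1 ($61,500); balance $281,100 reallocated over remaining floor area 23,179.
Shares after redistribution: Unit 2C 60,636.78 → $60,600; Unit G2 42,372.98 → $42,400; Unit 3B 12,090.97 → $12,100; Unit 3A 101,894.05 → $101,900; Unit 5B 64,105.21 → $64,100.

Unit 2C: $60,600 · Unit PH1: $61,500 · Unit G2: $42,400 · Unit 3B: $12,100 · Unit 3A: $101,900 · Unit 5B: $64,100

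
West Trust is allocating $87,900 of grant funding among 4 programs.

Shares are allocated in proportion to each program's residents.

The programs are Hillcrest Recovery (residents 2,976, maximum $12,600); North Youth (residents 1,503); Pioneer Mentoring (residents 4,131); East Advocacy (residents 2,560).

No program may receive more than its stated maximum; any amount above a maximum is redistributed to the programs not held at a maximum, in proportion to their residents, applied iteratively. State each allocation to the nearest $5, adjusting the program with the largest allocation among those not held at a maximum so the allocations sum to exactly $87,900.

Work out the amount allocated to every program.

Total residents = 11,170.
Unconstrained shares: Hillcrest Recovery 23,419.02; North Youth 11,827.55; Pioneer Mentoring 32,508.05; East Advocacy 20,145.39.
Capped: Hillcrest Recovery ($12,600); residual $75,300 reallocated over remaining residents 8,194.
Shares after redistribution: North Youth 13,812.05 → $13,810; Pioneer Mentoring 37,962.45 → $37,960; East Advocacy 23,525.51 → $23,525.
Rounding difference +$5 applied to Pioneer Mentoring → $37,965.

Hillcrest Recovery: $12,600 · North Youth: $13,810 · Pioneer Mentoring: $37,965 · East Advocacy: $23,525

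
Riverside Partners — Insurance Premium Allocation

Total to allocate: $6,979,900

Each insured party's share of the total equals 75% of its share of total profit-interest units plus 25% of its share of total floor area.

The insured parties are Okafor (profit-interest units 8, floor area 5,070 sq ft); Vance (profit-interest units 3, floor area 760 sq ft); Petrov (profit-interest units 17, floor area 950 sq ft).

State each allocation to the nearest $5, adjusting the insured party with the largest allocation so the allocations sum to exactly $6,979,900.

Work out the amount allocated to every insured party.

Totals — profit-interest units 28, floor area 6,780.
Composite weights (75% profit-interest units + 25% floor area): Okafor 0.4012; Vance 0.1084; Petrov 0.4904.
Raw shares: Okafor 2,800,563.54; Vance 756,486.74; Petrov 3,422,849.72.
After rounding ($5): Okafor $2,800,565; Vance $756,485; Petrov $3,422,850. Sum = $6,979,900.
Rounded total matches; no reconciliation needed.

Okafor: $2,800,565 | Vance: $756,485 | Petrov: $3,422,850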